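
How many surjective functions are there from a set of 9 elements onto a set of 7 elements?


By inclusion-exclusion on which target elements are missed, the number of surjections from an n-set onto a k-set is
surj(n, k) = sum_{j=0}^{k} (-1)^j C(k, j) (k - j)^n.
Equivalently surj(n, k) = k! * S(n, k), where S(n, k) is the Stirling number of the second kind.
For n = 9, k = 7:
S(9, 7) = 462, so
surj = 7! * 462 = 5040 * 462 = 2328480.

2328480


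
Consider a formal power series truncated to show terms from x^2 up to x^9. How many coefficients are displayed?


From x^2 to x^9 inclusive, the count is 9 - 2 + 1 = 8.

8


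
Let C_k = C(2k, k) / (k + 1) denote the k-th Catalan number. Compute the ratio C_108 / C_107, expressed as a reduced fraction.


Using C_k = (2k)! / (k! (k+1)!), the ratio C_{k+1}/C_k simplifies to
C_{k+1}/C_k = [(2k+2)! / ((k+1)! (k+2)!)] * [k! (k+1)! / (2k)!]
 = (2k+2)(2k+1) / ((k+1)(k+2)) = 2(2k+1) / (k+2).
For k = 107: 2(2*107 + 1) / (107 + 2) = 430/109 = 430/109.

430/109


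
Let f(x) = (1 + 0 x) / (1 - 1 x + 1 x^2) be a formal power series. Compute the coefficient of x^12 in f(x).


Write f(x) = sum_{k>=0} a_k x^k. Multiplying both sides by 1 - 1 x + 1 x^2 gives
(1 - 1 x + 1 x^2) sum_{k>=0} a_k x^k = 1 + 0 x.
Matching coefficients:
 x^0: a_0 = 1
 x^1: a_1 - 1 a_0 = 0  =>  a_1 = 1*1 + 0 = 1
 x^k (k >= 2): a_k = 1 a_{k-1} - 1 a_{k-2}.
Iterating: a_2 = 0, a_3 = -1, a_4 = -1, a_5 = 0, a_6 = 1, a_7 = 1, a_8 = 0, a_9 = -1, a_10 = -1, a_11 = 0, a_12 = 1.
So the coefficient of x^12 is 1.

1


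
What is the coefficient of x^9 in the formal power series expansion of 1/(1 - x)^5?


The expansion 1/(1 - x)^r = sum_{k>=0} C(k + r - 1, r - 1) x^k follows from the multiset / negative-binomial theorem (or from repeated differentiation of the geometric series).
For r = 5 and k = 9:
C(13, 4) = 6227020800 / (24 * 362880) = 715.

715


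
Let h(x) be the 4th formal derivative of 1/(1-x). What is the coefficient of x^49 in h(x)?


Differentiating 4 times: d^4/dx^4 [1/(1-x)] = 4!/(1-x)^5.
The expansion 1/(1-x)^5 = sum_{k>=0} C(k+4, 4) x^k, so the coefficient of x^n in 4!/(1-x)^5 is 4! * C(n+4, 4).
For n = 49: 24 * C(53, 4) = 24 * 292825 = 7027800

7027800


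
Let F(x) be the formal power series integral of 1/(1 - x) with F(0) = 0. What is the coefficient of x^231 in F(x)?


1/(1 - x) = sum_{k>=0} x^k. Integrating termwise and using F(0) = 0 gives
F(x) = sum_{k>=0} x^(k+1) / (k+1) = sum_{m>=1} x^m / m = -ln(1 - x).
So the coefficient of x^231 is 1/231 = 1/231.

1/231


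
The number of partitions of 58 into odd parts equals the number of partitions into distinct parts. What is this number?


Computing partitions of 58 into odd parts (1, 3, 5, ...):
Using the generating function prod_{k>=0} 1/(1-x^(2k+1)),
the count is 8808

8808


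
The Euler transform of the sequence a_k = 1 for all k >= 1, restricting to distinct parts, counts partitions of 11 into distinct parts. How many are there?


Partitions of 11 into distinct parts can be computed via generating function.
Product (1+x)(1+x^2)(1+x^3)...
The coefficient of x^11 = 12

12


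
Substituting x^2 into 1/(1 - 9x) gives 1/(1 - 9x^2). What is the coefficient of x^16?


The coefficient of x^(2m) in 1/(1 - 9x^2) is 9^m.
With n = 16 = 2*8, the coefficient is 9^8 = 43046721.

43046721


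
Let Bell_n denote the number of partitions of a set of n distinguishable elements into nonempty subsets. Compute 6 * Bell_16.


Bell_16 can be computed from the Bell triangle or from Dobinski's identity Bell_n = (1/e) * sum_{k>=0} k^n / k!.
Computing Bell_16 = 10480142147.
Then 6 * 10480142147 = 62880852882.

62880852882


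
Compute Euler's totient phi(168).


phi(n) counts integers in [1, n] coprime to n. Using the multiplicative formula phi(n) = n * prod_{p | n} (1 - 1/p):
168 = 2^3 * 3 * 7, so
phi(168) = 168 * (1 - 1/2) * (1 - 1/3) * (1 - 1/7) = 48.

48


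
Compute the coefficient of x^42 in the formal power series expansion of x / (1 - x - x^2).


Let f(x) = sum_{k>=0} a_k x^k. Multiplying f(x) * (1 - x - x^2) = x and matching coefficients gives a_0 = 0, a_1 = 1, and a_k = a_{k-1} + a_{k-2} for k >= 2. These are the Fibonacci numbers F_k.
Iterating from F_0 = 0, F_1 = 1:
F_0=0, F_1=1, F_2=1, F_3=2, F_4=3, F_5=5, F_6=8, F_7=13, F_8=21, F_9=34, ...
F_42 = 267914296.

267914296


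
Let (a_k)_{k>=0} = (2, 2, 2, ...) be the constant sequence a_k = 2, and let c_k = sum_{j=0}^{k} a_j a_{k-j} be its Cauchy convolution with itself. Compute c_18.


Since a_j = 2 for all j >= 0, the convolution sum becomes
c_k = sum_{j=0}^{k} 2 * 2 = 4 * (k + 1).
Equivalently, the generating function of (a_k) is 2/(1 - x) and its square is 4/(1 - x)^2 = sum_{k>=0} 4(k + 1) x^k.
For k = 18: 4 * 19 = 76.

76


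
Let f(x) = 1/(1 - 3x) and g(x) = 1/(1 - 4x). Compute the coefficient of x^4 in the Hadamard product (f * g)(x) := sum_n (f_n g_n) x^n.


f has coefficients f_k = 3^k and g has coefficients g_k = 4^k, so the Hadamard product has coefficient (f*g)_k = 3^k * 4^k = 12^k.
For k = 4: 12^4 = 20736.

20736


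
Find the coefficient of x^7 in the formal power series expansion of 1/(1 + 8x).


Write 1/(1 + c x) = 1/(1 - (-c) x) and apply the geometric-series identity
1/(1 - y) = sum_{k>=0} y^k to get 1/(1 + c x) = sum_{k>=0} (-c)^k x^k.
So the coefficient of x^k is (-c)^k = (-1)^k * c^k.
Here c = 8 and k = 7:
(-8)^7 = -1 * 2097152 = -2097152

-2097152


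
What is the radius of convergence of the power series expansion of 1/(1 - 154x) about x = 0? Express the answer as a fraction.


Expanding 1/(1 - 154x) = sum_{k>=0} 154^k x^k, the series converges when |154x| < 1, i.e., |x| < 1/154.
So the radius of convergence is 1/154 = 1/154.

1/154


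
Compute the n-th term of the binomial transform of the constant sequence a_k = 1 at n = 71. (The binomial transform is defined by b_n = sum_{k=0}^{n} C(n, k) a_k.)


With a_k = 1 for all k, b_n = sum_{k=0}^{n} C(n, k) = 2^n by the binomial theorem.
For n = 71: 2^71 = 2361183241434822606848.

2361183241434822606848


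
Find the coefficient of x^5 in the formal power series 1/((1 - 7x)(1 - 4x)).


By partial fractions or Cauchy convolution:
The coefficient equals sum_{k=0}^{5} 7^k * 4^(5-k).
= 37851

37851


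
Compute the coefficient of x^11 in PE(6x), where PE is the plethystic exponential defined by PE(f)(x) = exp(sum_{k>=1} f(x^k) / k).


With f(x) = 6x, the exponent is sum_{k>=1} 6 x^k / k = 6 * (-ln(1 - x)). Exponentiating:
PE(6x) = exp(-6 ln(1 - x)) = 1/(1 - x)^6.
By the negative binomial expansion, [x^n] 1/(1 - x)^6 = C(n + 5, 5).
For n = 11: C(16, 5) = 4368.

4368


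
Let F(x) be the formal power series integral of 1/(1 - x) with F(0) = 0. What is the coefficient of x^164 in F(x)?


1/(1 - x) = sum_{k>=0} x^k. Integrating termwise and using F(0) = 0 gives
F(x) = sum_{k>=0} x^(k+1) / (k+1) = sum_{m>=1} x^m / m = -ln(1 - x).
So the coefficient of x^164 is 1/164 = 1/164.

1/164


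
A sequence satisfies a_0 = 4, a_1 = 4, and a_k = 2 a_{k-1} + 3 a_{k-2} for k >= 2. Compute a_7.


The characteristic equation is t^2 - 2 t - 3 = 0, with roots r_1 = 3 and r_2 = -1 (so c_1 = r_1 + r_2, c_2 = -r_1 r_2 as required).
One can use the closed form a_n = A r_1^n + B r_2^n, but direct iteration is more reliable:
a_0 = 4, a_1 = 4, a_2 = 20, a_3 = 52, a_4 = 164, a_5 = 484, a_6 = 1460, a_7 = 4372.
So a_7 = 4372.

4372


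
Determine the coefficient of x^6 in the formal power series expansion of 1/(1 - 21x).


The geometric series identity gives 1/(1 - c x) = sum_{k>=0} c^k x^k, so the coefficient of x^k is c^k.
Here c = 21 and k = 6.
Computing: 21^6 = 85766121

85766121


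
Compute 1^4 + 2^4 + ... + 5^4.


This power sum has a closed form given by Faulhaber's formula
sum_{k=1}^{m} k^p = (1 / (p + 1)) * sum_{j=0}^{p} C(p + 1, j) B_j m^(p + 1 - j),
but for small m direct computation is fastest:
1 + 16 + 81 + 256 + 625 = 979.

979


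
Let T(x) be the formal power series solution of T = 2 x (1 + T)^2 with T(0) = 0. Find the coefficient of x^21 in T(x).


Apply the Lagrange inversion formula: if T = 2 x * phi(T) with phi(t) = (1 + t)^2, then [x^n] T = 2^n * (1/n) [t^(n-1)] phi(t)^n = 2^n * (1/n) [t^(n-1)] (1 + t)^(2n) = 2^n * (1/n) C(2n, n-1).
Using the identity C(2n, n-1) = C(2n, n) * n / (n+1), the unscaled factor equals C(2n, n) / (n+1) = C_n, the n-th Catalan number.
For n = 21: C_21 = C(42, 21) / 22 = 538257874440/22 = 24466267020.
With the 2^21 = 2097152 factor, the coefficient is 2097152 * 24466267020 = 51309480813527040.

51309480813527040


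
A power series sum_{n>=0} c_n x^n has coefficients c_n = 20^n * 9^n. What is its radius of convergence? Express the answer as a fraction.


By the root test (Cauchy-Hadamard), the radius is R = 1 / limsup_n |c_n|^(1/n).
Here |c_n|^(1/n) = (20^n * 9^n)^(1/n) = 20 * 9 = 180 for all n.
So R = 1/180 = 1/180.

1/180


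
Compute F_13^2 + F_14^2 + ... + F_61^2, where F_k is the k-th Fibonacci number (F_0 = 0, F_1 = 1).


There is a standard identity sum_{k=0}^{N} F_k^2 = F_N * F_{N+1} (proved inductively from the telescoping relation F_k^2 = F_k F_{k+1} - F_{k-1} F_k). Then
sum_{k=13}^{61} F_k^2 = F_61 F_62 - F_12 F_13.
Computing: F_61 = 2504730781961, F_62 = 4052739537881, F_12 = 144, F_13 = 233.
Sum = 2504730781961 * 4052739537881 - 144 * 233 = 10151021471800938910931089.

10151021471800938910931089


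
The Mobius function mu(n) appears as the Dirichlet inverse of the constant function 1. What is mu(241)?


241 = 241 (all distinct primes).
mu(241) = (-1)^1 = -1

-1


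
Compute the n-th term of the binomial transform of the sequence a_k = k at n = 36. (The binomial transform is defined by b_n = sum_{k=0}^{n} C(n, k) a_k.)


With a_k = k, b_n = sum_{k=0}^{n} C(n, k) k. Using k * C(n, k) = n * C(n-1, k-1) gives b_n = n * sum_{k>=1} C(n-1, k-1) = n * 2^(n-1).
For n = 36: 36 * 2^35 = 36 * 34359738368 = 1236950581248.

1236950581248


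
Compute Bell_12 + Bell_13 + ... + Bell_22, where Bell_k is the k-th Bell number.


Recall Bell_k counts set partitions of a k-set (with Bell_0 = 1 by convention).
Bell_12 through Bell_22: 4213597, 27644437, 190899322, 1382958545, 10480142147, 82864869804, 682076806159, 5832742205057, 51724158235372, 474869816156751, 4506715738447323
Sum = 4213597 + 27644437 + 190899322 + 1382958545 + 10480142147 + 82864869804 + 682076806159 + 5832742205057 + 51724158235372 + 474869816156751 + 4506715738447323 = 5039919482578514.

5039919482578514


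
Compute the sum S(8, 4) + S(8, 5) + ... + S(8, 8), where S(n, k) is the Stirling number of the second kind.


By definition, S(n, k) counts partitions of an n-set into exactly k nonempty blocks.
Computing row n = 8 for k = 4..8:
S(8, k): 1701, 1050, 266, 28, 1
Sum = 3046.

3046


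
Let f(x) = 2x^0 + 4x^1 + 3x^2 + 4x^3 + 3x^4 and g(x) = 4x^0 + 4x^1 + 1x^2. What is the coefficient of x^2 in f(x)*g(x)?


Cauchy product at x^2:
2*1 + 4*4 + 3*4
= 30

30


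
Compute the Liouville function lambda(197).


The Liouville function is lambda(k) = (-1)^Omega(k), where Omega(k) counts the prime factors of k with multiplicity.
Factoring: 197 = 197, so Omega(197) = 1.
lambda(197) = (-1)^1 = -1.

-1


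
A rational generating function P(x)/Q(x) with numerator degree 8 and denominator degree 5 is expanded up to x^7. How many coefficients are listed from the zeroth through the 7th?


Expanding up to x^7 gives the coefficients for x^0, x^1, ..., x^7.
That is 7 + 1 = 8 coefficients in total.

8


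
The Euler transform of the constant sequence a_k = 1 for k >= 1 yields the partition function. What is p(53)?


The Euler transform converts the sequence a_k = 1 into the number of integer partitions.
Using the recurrence or dynamic programming:
p(53) = 329931

329931


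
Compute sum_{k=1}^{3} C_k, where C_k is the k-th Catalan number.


C_1 through C_3: 1, 2, 5
Sum = 1 + 2 + 5
= 8

8


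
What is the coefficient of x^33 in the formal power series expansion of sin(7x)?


The Maclaurin series is sin(t) = sum_{k>=0} (-1)^k t^(2k+1) / (2k+1)!, so substituting t = 7x, only odd powers of x are nonzero, with coefficient of x^(2k+1) equal to (-1)^k 7^(2k+1) / (2k+1)!.
Write 33 = 2*16 + 1, giving the coefficient (-1)^16 * 7^33 / 33! = 7730993719707444524137094407/8683317618811886495518194401280000000 = 3219905755813179726837607/3616542115290248436284129280000000.

3219905755813179726837607/3616542115290248436284129280000000


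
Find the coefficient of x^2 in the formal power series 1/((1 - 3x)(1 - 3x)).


By partial fractions or Cauchy convolution:
The coefficient equals sum_{k=0}^{2} 3^k * 3^(2-k).
= 27

27


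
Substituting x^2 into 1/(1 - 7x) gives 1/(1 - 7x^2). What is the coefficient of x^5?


Since 1/(1 - 7x^2) only has even powers of x,
the coefficient of x^5 (odd) is 0.

0


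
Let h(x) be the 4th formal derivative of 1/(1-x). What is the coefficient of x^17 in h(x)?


Differentiating 4 times: d^4/dx^4 [1/(1-x)] = 4!/(1-x)^5.
The expansion 1/(1-x)^5 = sum_{k>=0} C(k+4, 4) x^k, so the coefficient of x^n in 4!/(1-x)^5 is 4! * C(n+4, 4).
For n = 17: 24 * C(21, 4) = 24 * 5985 = 143640

143640


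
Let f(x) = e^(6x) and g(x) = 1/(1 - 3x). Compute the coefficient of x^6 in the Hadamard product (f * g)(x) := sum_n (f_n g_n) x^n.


Expanding: f_k = 6^k/k! (from e^(6x)) and g_k = 3^k (from 1/(1 - 3x)). So the Hadamard coefficient (f * g)_k = 6^k 3^k / k! = (18)^k / k!.
For k = 6: 18^6/6! = 34012224/720 = 236196/5.

236196/5


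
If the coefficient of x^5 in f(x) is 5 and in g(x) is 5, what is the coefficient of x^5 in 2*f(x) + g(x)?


Scalar multiplication scales coefficients: 2 * 5 = 10.
Then add the g coefficient: 10 + 5
= 15

15


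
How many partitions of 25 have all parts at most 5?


Using the generating function (1-x)^(-1)(1-x^2)^(-1)...(1-x^5)^(-1),
the coefficient of x^25 counts these restricted partitions.
Result = 377

377


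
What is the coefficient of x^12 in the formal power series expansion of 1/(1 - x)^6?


The expansion 1/(1 - x)^r = sum_{k>=0} C(k + r - 1, r - 1) x^k follows from the multiset / negative-binomial theorem (or from repeated differentiation of the geometric series).
For r = 6 and k = 12:
C(17, 5) = 355687428096000 / (120 * 479001600) = 6188.

6188


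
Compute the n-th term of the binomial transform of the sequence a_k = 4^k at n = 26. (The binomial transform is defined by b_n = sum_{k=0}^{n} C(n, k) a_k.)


With a_k = 4^k, b_n = sum_{k=0}^{n} C(n, k) 4^k = (1 + 4)^n by the binomial theorem.
For n = 26: (1 + 4)^26 = 5^26 = 1490116119384765625.

1490116119384765625


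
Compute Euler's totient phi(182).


phi(n) counts integers in [1, n] coprime to n. Using the multiplicative formula phi(n) = n * prod_{p | n} (1 - 1/p):
182 = 2 * 7 * 13, so
phi(182) = 182 * (1 - 1/2) * (1 - 1/7) * (1 - 1/13) = 72.

72


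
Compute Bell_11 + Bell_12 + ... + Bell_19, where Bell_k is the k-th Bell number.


Recall Bell_k counts set partitions of a k-set (with Bell_0 = 1 by convention).
Bell_11 through Bell_19: 678570, 4213597, 27644437, 190899322, 1382958545, 10480142147, 82864869804, 682076806159, 5832742205057
Sum = 678570 + 4213597 + 27644437 + 190899322 + 1382958545 + 10480142147 + 82864869804 + 682076806159 + 5832742205057 = 6609770417638.

6609770417638


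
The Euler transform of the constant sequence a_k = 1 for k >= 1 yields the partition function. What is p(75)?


The Euler transform converts the sequence a_k = 1 into the number of integer partitions.
Using the recurrence or dynamic programming:
p(75) = 8118264

8118264


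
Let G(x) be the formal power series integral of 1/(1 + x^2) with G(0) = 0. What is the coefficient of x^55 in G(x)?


1/(1 + x^2) = sum_{j>=0} (-1)^j x^(2j). Integrating termwise with G(0) = 0:
G(x) = sum_{j>=0} (-1)^j x^(2j+1) / (2j+1) = arctan(x).
Only odd powers are nonzero. For x^55 write 55 = 2*27 + 1, giving
(-1)^27 / 55 = -1/55 = -1/55.

-1/55


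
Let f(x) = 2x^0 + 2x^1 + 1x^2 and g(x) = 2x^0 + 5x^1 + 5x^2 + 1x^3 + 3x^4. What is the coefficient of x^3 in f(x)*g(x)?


Cauchy product at x^3:
2*1 + 2*5 + 1*5
= 17

17


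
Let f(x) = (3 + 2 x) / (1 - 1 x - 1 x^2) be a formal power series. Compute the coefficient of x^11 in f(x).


Write f(x) = sum_{k>=0} a_k x^k. Multiplying both sides by 1 - 1 x - 1 x^2 gives
(1 - 1 x - 1 x^2) sum_{k>=0} a_k x^k = 3 + 2 x.
Matching coefficients:
 x^0: a_0 = 3
 x^1: a_1 - 1 a_0 = 2  =>  a_1 = 1*3 + 2 = 5
 x^k (k >= 2): a_k = 1 a_{k-1} + 1 a_{k-2}.
Iterating: a_2 = 8, a_3 = 13, a_4 = 21, a_5 = 34, a_6 = 55, a_7 = 89, a_8 = 144, a_9 = 233, a_10 = 377, a_11 = 610.
So the coefficient of x^11 is 610.

610


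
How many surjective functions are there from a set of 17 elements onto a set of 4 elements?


By inclusion-exclusion on which target elements are missed, the number of surjections from an n-set onto a k-set is
surj(n, k) = sum_{j=0}^{k} (-1)^j C(k, j) (k - j)^n.
Equivalently surj(n, k) = k! * S(n, k), where S(n, k) is the Stirling number of the second kind.
For n = 17, k = 4:
S(17, 4) = 694337290, so
surj = 4! * 694337290 = 24 * 694337290 = 16664094960.

16664094960


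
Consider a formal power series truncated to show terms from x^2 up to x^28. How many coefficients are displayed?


From x^2 to x^28 inclusive, the count is 28 - 2 + 1 = 27.

27


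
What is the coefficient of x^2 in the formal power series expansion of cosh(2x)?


The Maclaurin series is cosh(t) = sum_{m>=0} t^(2m) / (2m)!, so substituting t = 2x, only even powers of x are nonzero, with coefficient of x^(2m) equal to 2^(2m) / (2m)!.
For x^2 the coefficient is 2^2/2! = 4/2 = 2.

2


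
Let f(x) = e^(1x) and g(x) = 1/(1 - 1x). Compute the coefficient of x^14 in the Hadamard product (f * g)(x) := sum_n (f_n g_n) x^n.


Expanding: f_k = 1^k/k! (from e^(1x)) and g_k = 1^k (from 1/(1 - 1x)). So the Hadamard coefficient (f * g)_k = 1^k 1^k / k! = (1)^k / k!.
For k = 14: 1^14/14! = 1/87178291200 = 1/87178291200.

1/87178291200


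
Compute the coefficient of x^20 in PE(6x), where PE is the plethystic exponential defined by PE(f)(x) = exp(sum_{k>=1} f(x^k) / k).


With f(x) = 6x, the exponent is sum_{k>=1} 6 x^k / k = 6 * (-ln(1 - x)). Exponentiating:
PE(6x) = exp(-6 ln(1 - x)) = 1/(1 - x)^6.
By the negative binomial expansion, [x^n] 1/(1 - x)^6 = C(n + 5, 5).
For n = 20: C(25, 5) = 53130.

53130


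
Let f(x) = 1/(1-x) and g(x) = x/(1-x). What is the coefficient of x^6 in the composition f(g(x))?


First simplify the composition: f(g(x)) = 1/(1 - x/(1-x)) = (1-x)/((1-x) - x) = (1-x)/(1-2x).
Now extract the coefficient. Write (1-x)/(1-2x) = 1/(1-2x) - x/(1-2x).
The coefficient of x^n in 1/(1-2x) is 2^n, and in x/(1-2x) is 2^(n-1) (for n >= 1).
So the coefficient of x^6 is 2^6 - 2^5 = 64 - 32 = 32.

32


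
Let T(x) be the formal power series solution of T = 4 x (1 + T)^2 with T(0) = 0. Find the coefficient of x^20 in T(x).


Apply the Lagrange inversion formula: if T = 4 x * phi(T) with phi(t) = (1 + t)^2, then [x^n] T = 4^n * (1/n) [t^(n-1)] phi(t)^n = 4^n * (1/n) [t^(n-1)] (1 + t)^(2n) = 4^n * (1/n) C(2n, n-1).
Using the identity C(2n, n-1) = C(2n, n) * n / (n+1), the unscaled factor equals C(2n, n) / (n+1) = C_n, the n-th Catalan number.
For n = 20: C_20 = C(40, 20) / 21 = 137846528820/21 = 6564120420.
With the 4^20 = 1099511627776 factor, the coefficient is 1099511627776 * 6564120420 = 7217326727911880785920.

7217326727911880785920


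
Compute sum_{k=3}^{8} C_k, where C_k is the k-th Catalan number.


C_3 through C_8: 5, 14, 42, 132, 429, 1430
Sum = 5 + 14 + 42 + 132 + 429 + 1430
= 2052

2052


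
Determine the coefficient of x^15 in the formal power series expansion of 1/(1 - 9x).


The geometric series identity gives 1/(1 - c x) = sum_{k>=0} c^k x^k, so the coefficient of x^k is c^k.
Here c = 9 and k = 15.
Computing: 9^15 = 205891132094649

205891132094649


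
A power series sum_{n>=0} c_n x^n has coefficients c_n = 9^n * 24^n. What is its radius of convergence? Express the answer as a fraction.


By the root test (Cauchy-Hadamard), the radius is R = 1 / limsup_n |c_n|^(1/n).
Here |c_n|^(1/n) = (9^n * 24^n)^(1/n) = 9 * 24 = 216 for all n.
So R = 1/216 = 1/216.

1/216


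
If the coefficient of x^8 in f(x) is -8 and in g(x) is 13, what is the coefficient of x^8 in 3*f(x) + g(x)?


Scalar multiplication scales coefficients: 3 * -8 = -24.
Then add the g coefficient: -24 + 13
= -11

-11


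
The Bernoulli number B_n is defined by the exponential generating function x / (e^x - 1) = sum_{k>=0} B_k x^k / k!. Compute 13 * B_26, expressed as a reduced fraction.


Bernoulli numbers can also be computed recursively via B_0 = 1 and sum_{j=0}^{m} C(m+1, j) B_j = 0 for m >= 1. Odd-index Bernoulli numbers vanish for k >= 3.
Computing B_26 = 8553103/6, so 13 * B_26 = 13 * 8553103/6 = 111190339/6.

111190339/6


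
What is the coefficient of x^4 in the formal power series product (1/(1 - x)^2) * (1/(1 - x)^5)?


Combine the factors: (1/(1 - x)^2) * (1/(1 - x)^5) = 1/(1 - x)^7.
Then use 1/(1 - x)^r = sum_{k>=0} C(k + r - 1, r - 1) x^k with r = 7 and k = 4:
C(10, 6) = 210.

210


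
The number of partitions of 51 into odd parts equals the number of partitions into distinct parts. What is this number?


Computing partitions of 51 into odd parts (1, 3, 5, ...):
Using the generating function prod_{k>=0} 1/(1-x^(2k+1)),
the count is 4097

4097


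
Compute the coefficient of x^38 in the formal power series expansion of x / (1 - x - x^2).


Let f(x) = sum_{k>=0} a_k x^k. Multiplying f(x) * (1 - x - x^2) = x and matching coefficients gives a_0 = 0, a_1 = 1, and a_k = a_{k-1} + a_{k-2} for k >= 2. These are the Fibonacci numbers F_k.
Iterating from F_0 = 0, F_1 = 1:
F_0=0, F_1=1, F_2=1, F_3=2, F_4=3, F_5=5, F_6=8, F_7=13, F_8=21, F_9=34, ...
F_38 = 39088169.

39088169


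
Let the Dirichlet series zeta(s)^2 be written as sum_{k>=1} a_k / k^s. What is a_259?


The Dirichlet convolution of the constant function 1 with itself gives (1 * 1)(k) = sum_{d | k} 1 = d(k), the number of positive divisors of k.
Since zeta(s) = sum_{k>=1} 1/k^s, we have zeta(s)^2 = sum_{k>=1} d(k)/k^s, so a_k = d(k).
For k = 259: the divisors are 1, 7, 37, 259.
Count = 4.

4


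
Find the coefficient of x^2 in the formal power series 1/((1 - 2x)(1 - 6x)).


By partial fractions or Cauchy convolution:
The coefficient equals sum_{k=0}^{2} 2^k * 6^(2-k).
= 52

52


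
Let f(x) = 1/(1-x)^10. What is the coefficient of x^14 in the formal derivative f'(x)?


Differentiate: d/dx [ 1/(1-x)^r ] = r / (1-x)^(r+1).
Here r = 10, so f'(x) = 10 / (1-x)^11.
The expansion of 1/(1-x)^(r+1) has coefficient of x^n equal to C(n+r, r).
So the coefficient of x^14 in f'(x) is
10 * C(24, 10) = 10 * 1961256 = 19612560

19612560


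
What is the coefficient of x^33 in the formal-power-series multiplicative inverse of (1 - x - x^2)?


Let the inverse be f(x) = sum_{k>=0} a_k x^k. From f(x) * (1 - x - x^2) = 1 and matching coefficients:
 x^0: a_0 = 1.
 x^1: a_1 - a_0 = 0, so a_1 = 1.
 x^k (k >= 2): a_k - a_{k-1} - a_{k-2} = 0, i.e. a_k = a_{k-1} + a_{k-2}.
This is the Fibonacci-type recurrence shifted so that a_0 = a_1 = 1.
Iterating: a_0=1, a_1=1, a_2=2, a_3=3, a_4=5, a_5=8, a_6=13, a_7=21, a_8=34, a_9=55, ...
a_33 = 5702887.

5702887


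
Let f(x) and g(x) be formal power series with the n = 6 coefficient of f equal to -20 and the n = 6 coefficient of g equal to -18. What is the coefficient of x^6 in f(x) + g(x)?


Addition of formal power series is termwise.
The coefficient of x^6 in f + g = -20 + -18
= -38

-38


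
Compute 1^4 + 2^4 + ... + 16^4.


This power sum has a closed form given by Faulhaber's formula
sum_{k=1}^{m} k^p = (1 / (p + 1)) * sum_{j=0}^{p} C(p + 1, j) B_j m^(p + 1 - j),
but for small m direct computation is fastest:
1 + 16 + 81 + 256 + 625 + 1296 + 2401 + 4096 + 6561 + 10000 + 14641 + 20736 + 28561 + 38416 + 50625 + 65536 = 243848.

243848


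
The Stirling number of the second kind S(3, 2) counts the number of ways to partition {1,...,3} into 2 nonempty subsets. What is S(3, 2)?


Using the explicit formula S(n,k) = (1/k!) sum_{j=0}^{k} (-1)^(k-j) C(k,j) j^n:
S(3, 2) = 3
Equivalently, S(n,k) is n! times the coefficient of x^n in the EGF (e^x - 1)^k / k!.

3


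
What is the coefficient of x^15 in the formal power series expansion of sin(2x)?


The Maclaurin series is sin(t) = sum_{k>=0} (-1)^k t^(2k+1) / (2k+1)!, so substituting t = 2x, only odd powers of x are nonzero, with coefficient of x^(2k+1) equal to (-1)^k 2^(2k+1) / (2k+1)!.
Write 15 = 2*7 + 1, giving the coefficient (-1)^7 * 2^15 / 15! = -32768/1307674368000 = -16/638512875.

-16/638512875


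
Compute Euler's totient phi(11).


phi(n) counts integers in [1, n] coprime to n. Using the multiplicative formula phi(n) = n * prod_{p | n} (1 - 1/p):
11 = 11, so
phi(11) = 11 * (1 - 1/11) = 10.

10


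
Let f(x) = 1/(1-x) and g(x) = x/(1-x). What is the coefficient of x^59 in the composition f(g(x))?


First simplify the composition: f(g(x)) = 1/(1 - x/(1-x)) = (1-x)/((1-x) - x) = (1-x)/(1-2x).
Now extract the coefficient. Write (1-x)/(1-2x) = 1/(1-2x) - x/(1-2x).
The coefficient of x^n in 1/(1-2x) is 2^n, and in x/(1-2x) is 2^(n-1) (for n >= 1).
So the coefficient of x^59 is 2^59 - 2^58 = 576460752303423488 - 288230376151711744 = 288230376151711744.

288230376151711744


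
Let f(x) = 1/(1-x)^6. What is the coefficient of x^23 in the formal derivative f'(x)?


Differentiate: d/dx [ 1/(1-x)^r ] = r / (1-x)^(r+1).
Here r = 6, so f'(x) = 6 / (1-x)^7.
The expansion of 1/(1-x)^(r+1) has coefficient of x^n equal to C(n+r, r).
So the coefficient of x^23 in f'(x) is
6 * C(29, 6) = 6 * 475020 = 2850120

2850120


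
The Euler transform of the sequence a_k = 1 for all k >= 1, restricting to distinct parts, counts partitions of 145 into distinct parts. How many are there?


Partitions of 145 into distinct parts can be computed via generating function.
Product (1+x)(1+x^2)(1+x^3)...
The coefficient of x^145 = 13699699

13699699


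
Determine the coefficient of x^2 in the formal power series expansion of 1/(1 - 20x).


The geometric series identity gives 1/(1 - c x) = sum_{k>=0} c^k x^k, so the coefficient of x^k is c^k.
Here c = 20 and k = 2.
Computing: 20^2 = 400

400


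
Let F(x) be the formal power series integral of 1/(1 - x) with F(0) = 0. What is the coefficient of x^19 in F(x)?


1/(1 - x) = sum_{k>=0} x^k. Integrating termwise and using F(0) = 0 gives
F(x) = sum_{k>=0} x^(k+1) / (k+1) = sum_{m>=1} x^m / m = -ln(1 - x).
So the coefficient of x^19 is 1/19 = 1/19.

1/19


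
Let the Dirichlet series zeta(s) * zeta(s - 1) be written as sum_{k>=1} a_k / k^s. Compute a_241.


Convolution gives a_k = sum_{d | k} d * 1 = sum_{d | k} d = sigma(k), the sum of positive divisors of k.
For k = 241, the divisors are 1, 241, so
sigma(241) = 1 + 241 = 242.

242


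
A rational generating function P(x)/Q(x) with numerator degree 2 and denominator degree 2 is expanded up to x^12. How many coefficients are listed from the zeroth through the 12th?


Expanding up to x^12 gives the coefficients for x^0, x^1, ..., x^12.
That is 12 + 1 = 13 coefficients in total.

13


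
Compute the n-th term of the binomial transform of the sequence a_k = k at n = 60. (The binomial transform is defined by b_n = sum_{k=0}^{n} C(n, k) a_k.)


With a_k = k, b_n = sum_{k=0}^{n} C(n, k) k. Using k * C(n, k) = n * C(n-1, k-1) gives b_n = n * sum_{k>=1} C(n-1, k-1) = n * 2^(n-1).
For n = 60: 60 * 2^59 = 60 * 576460752303423488 = 34587645138205409280.

34587645138205409280


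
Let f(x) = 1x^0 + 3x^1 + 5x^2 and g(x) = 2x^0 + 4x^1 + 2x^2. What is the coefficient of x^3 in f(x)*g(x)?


Cauchy product at x^3:
3*2 + 5*4
= 26

26


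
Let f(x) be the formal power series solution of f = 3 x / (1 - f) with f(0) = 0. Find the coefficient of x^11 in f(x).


Apply Lagrange inversion: f = 3 x * phi(f) with phi(t) = 1/(1 - t), so
[x^n] f = 3^n * (1/n) [t^(n-1)] phi(t)^n = 3^n * (1/n) [t^(n-1)] (1 - t)^(-n) = 3^n * (1/n) C(2n - 2, n - 1) = 3^n * C_{n-1}.
For n = 11: C_10 = C(20, 10) / 11 = 184756/11 = 16796.
With the 3^11 = 177147 factor, the coefficient is 177147 * 16796 = 2975361012.

2975361012


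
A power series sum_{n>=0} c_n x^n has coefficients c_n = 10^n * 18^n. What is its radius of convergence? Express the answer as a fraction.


By the root test (Cauchy-Hadamard), the radius is R = 1 / limsup_n |c_n|^(1/n).
Here |c_n|^(1/n) = (10^n * 18^n)^(1/n) = 10 * 18 = 180 for all n.
So R = 1/180 = 1/180.

1/180


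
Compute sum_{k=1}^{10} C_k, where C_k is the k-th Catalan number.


C_1 through C_10: 1, 2, 5, 14, 42, 132, 429, 1430, 4862, 16796
Sum = 1 + 2 + 5 + 14 + 42 + 132 + 429 + 1430 + 4862 + 16796
= 23713

23713


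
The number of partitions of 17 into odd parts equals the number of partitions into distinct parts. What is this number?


Computing partitions of 17 into odd parts (1, 3, 5, ...):
Using the generating function prod_{k>=0} 1/(1-x^(2k+1)),
the count is 38

38


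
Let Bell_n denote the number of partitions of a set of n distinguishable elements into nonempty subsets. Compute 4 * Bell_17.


Bell_17 can be computed from the Bell triangle or from Dobinski's identity Bell_n = (1/e) * sum_{k>=0} k^n / k!.
Computing Bell_17 = 82864869804.
Then 4 * 82864869804 = 331459479216.

331459479216


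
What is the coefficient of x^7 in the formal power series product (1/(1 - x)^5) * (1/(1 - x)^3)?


Combine the factors: (1/(1 - x)^5) * (1/(1 - x)^3) = 1/(1 - x)^8.
Then use 1/(1 - x)^r = sum_{k>=0} C(k + r - 1, r - 1) x^k with r = 8 and k = 7:
C(14, 7) = 3432.

3432


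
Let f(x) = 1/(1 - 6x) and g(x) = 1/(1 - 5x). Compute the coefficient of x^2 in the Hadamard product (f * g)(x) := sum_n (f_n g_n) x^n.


f has coefficients f_k = 6^k and g has coefficients g_k = 5^k, so the Hadamard product has coefficient (f*g)_k = 6^k * 5^k = 30^k.
For k = 2: 30^2 = 900.

900


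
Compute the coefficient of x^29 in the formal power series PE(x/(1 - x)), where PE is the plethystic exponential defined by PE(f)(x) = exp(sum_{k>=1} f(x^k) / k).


For f(x) = x/(1 - x) we have
sum_{k>=1} f(x^k) / k = sum_{k>=1} (1/k) * x^k / (1 - x^k) = sum_{k, m >= 1} x^(k m) / k,
which after exponentiating simplifies to
PE(x/(1 - x)) = prod_{k>=1} 1 / (1 - x^k).
This is the generating function for the partition function p(n), so the coefficient of x^29 is p(29).
Computing p(29) by dynamic programming over parts 1, 2, ..., 29: p(29) = 4565.

4565


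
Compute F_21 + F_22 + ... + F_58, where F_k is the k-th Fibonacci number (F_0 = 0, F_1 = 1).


Use the identity sum_{k=0}^{N} F_k = F_{N+2} - 1 (which follows from F_{k+2} - F_{k+1} = F_k). Then
sum_{k=21}^{58} F_k = (F_{60} - 1) - (F_{22} - 1) = F_{60} - F_{22}.
Computing: F_{60} = 1548008755920, F_{22} = 17711, so
Sum = 1548008755920 - 17711 = 1548008738209.

1548008738209


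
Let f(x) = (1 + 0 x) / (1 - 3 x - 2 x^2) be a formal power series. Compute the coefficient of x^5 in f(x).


Write f(x) = sum_{k>=0} a_k x^k. Multiplying both sides by 1 - 3 x - 2 x^2 gives
(1 - 3 x - 2 x^2) sum_{k>=0} a_k x^k = 1 + 0 x.
Matching coefficients:
 x^0: a_0 = 1
 x^1: a_1 - 3 a_0 = 0  =>  a_1 = 3*1 + 0 = 3
 x^k (k >= 2): a_k = 3 a_{k-1} + 2 a_{k-2}.
Iterating: a_2 = 11, a_3 = 39, a_4 = 139, a_5 = 495.
So the coefficient of x^5 is 495.

495


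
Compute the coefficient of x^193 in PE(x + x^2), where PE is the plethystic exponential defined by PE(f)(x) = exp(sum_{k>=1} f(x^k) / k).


With f(x) = x + x^2, the exponent is sum_{k>=1} (x^k + x^(2k)) / k = -ln(1 - x) - ln(1 - x^2). Exponentiating:
PE(x + x^2) = 1 / ((1 - x)(1 - x^2)).
This is the generating function for partitions of n into parts of size 1 or 2. The number of 2's can be any j in 0..96, and the rest are 1's, so
[x^193] = floor(193/2) + 1 = 97.

97


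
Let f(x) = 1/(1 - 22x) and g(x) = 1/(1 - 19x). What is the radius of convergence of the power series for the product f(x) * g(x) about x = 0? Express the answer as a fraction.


The radius of 1/(1 - 22x) is 1/22 (nearest singularity at x = 1/22), and the radius of 1/(1 - 19x) is 1/19.
The product f(x)*g(x) = 1/((1 - 22x)(1 - 19x)) has singularities at both 1/22 and 1/19, so its radius of convergence is the distance to the nearest one:
min(1/22, 1/19) = 1/22.

1/22


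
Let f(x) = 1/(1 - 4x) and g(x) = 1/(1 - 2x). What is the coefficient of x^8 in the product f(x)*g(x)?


The coefficient of x^n in f*g is the Cauchy product: sum_{k=0}^{n} a^k * b^(n-k).
With a=4, b=2, n=8:
sum_{k=0}^{8} 4^k * 2^(8-k)
= 130816

130816


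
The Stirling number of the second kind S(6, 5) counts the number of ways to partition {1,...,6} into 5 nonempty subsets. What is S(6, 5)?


Using the explicit formula S(n,k) = (1/k!) sum_{j=0}^{k} (-1)^(k-j) C(k,j) j^n:
S(6, 5) = 15
Equivalently, S(n,k) is n! times the coefficient of x^n in the EGF (e^x - 1)^k / k!.

15


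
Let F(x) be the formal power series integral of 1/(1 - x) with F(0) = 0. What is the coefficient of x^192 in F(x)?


1/(1 - x) = sum_{k>=0} x^k. Integrating termwise and using F(0) = 0 gives
F(x) = sum_{k>=0} x^(k+1) / (k+1) = sum_{m>=1} x^m / m = -ln(1 - x).
So the coefficient of x^192 is 1/192 = 1/192.

1/192


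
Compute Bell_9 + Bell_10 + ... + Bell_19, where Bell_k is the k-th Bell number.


Recall Bell_k counts set partitions of a k-set (with Bell_0 = 1 by convention).
Bell_9 through Bell_19: 21147, 115975, 678570, 4213597, 27644437, 190899322, 1382958545, 10480142147, 82864869804, 682076806159, 5832742205057
Sum = 21147 + 115975 + 678570 + 4213597 + 27644437 + 190899322 + 1382958545 + 10480142147 + 82864869804 + 682076806159 + 5832742205057 = 6609770554760.

6609770554760


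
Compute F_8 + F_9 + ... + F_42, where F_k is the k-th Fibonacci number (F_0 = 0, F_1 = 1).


Use the identity sum_{k=0}^{N} F_k = F_{N+2} - 1 (which follows from F_{k+2} - F_{k+1} = F_k). Then
sum_{k=8}^{42} F_k = (F_{44} - 1) - (F_{9} - 1) = F_{44} - F_{9}.
Computing: F_{44} = 701408733, F_{9} = 34, so
Sum = 701408733 - 34 = 701408699.

701408699


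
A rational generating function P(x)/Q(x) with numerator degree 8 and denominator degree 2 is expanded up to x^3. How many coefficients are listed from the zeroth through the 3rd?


Expanding up to x^3 gives the coefficients for x^0, x^1, ..., x^3.
That is 3 + 1 = 4 coefficients in total.

4


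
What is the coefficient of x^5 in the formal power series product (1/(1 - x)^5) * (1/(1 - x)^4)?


Combine the factors: (1/(1 - x)^5) * (1/(1 - x)^4) = 1/(1 - x)^9.
Then use 1/(1 - x)^r = sum_{k>=0} C(k + r - 1, r - 1) x^k with r = 9 and k = 5:
C(13, 8) = 1287.

1287


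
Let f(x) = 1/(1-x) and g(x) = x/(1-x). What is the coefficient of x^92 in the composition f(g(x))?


First simplify the composition: f(g(x)) = 1/(1 - x/(1-x)) = (1-x)/((1-x) - x) = (1-x)/(1-2x).
Now extract the coefficient. Write (1-x)/(1-2x) = 1/(1-2x) - x/(1-2x).
The coefficient of x^n in 1/(1-2x) is 2^n, and in x/(1-2x) is 2^(n-1) (for n >= 1).
So the coefficient of x^92 is 2^92 - 2^91 = 4951760157141521099596496896 - 2475880078570760549798248448 = 2475880078570760549798248448.

2475880078570760549798248448


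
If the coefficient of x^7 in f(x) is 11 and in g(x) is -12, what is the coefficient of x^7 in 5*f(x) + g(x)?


Scalar multiplication scales coefficients: 5 * 11 = 55.
Then add the g coefficient: 55 + -12
= 43

43


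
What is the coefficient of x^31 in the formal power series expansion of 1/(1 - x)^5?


The negative binomial / multiset identity is
1/(1 - x)^r = sum_{k>=0} C(k + r - 1, r - 1) x^k.
Here r = 5 and k = 31, so the coefficient is
C(31 + 4, 4) = C(35, 4)
= 52360

52360


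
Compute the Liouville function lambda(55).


The Liouville function is lambda(k) = (-1)^Omega(k), where Omega(k) counts the prime factors of k with multiplicity.
Factoring: 55 = 5 * 11, so Omega(55) = 2.
lambda(55) = (-1)^2 = 1.

1


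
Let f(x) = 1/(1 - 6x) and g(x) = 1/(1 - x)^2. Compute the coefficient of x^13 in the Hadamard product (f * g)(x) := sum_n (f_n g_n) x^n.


f has coefficients f_k = 6^k. For g = 1/(1 - x)^2 the coefficient is g_k = C(k + 1, 1) = k + 1. The Hadamard coefficient is (f * g)_k = 6^k * (k + 1).
For k = 13: 6^13 * 14 = 13060694016 * 14 = 182849716224.

182849716224


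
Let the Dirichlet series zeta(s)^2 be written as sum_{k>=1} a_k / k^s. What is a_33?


The Dirichlet convolution of the constant function 1 with itself gives (1 * 1)(k) = sum_{d | k} 1 = d(k), the number of positive divisors of k.
Since zeta(s) = sum_{k>=1} 1/k^s, we have zeta(s)^2 = sum_{k>=1} d(k)/k^s, so a_k = d(k).
For k = 33: the divisors are 1, 3, 11, 33.
Count = 4.

4


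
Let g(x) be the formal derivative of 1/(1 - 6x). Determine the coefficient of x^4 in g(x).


Differentiate termwise: d/dx sum_{k>=0} 6^k x^k = sum_{k>=1} k 6^k x^(k-1) = sum_{j>=0} (j+1) 6^(j+1) x^j.
Equivalently, d/dx [1/(1 - 6x)] = 6/(1 - 6x)^2.
For j = 4: 5 * 6^5 = 5 * 7776 = 38880.

38880


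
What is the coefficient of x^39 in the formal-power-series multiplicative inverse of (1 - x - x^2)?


Let the inverse be f(x) = sum_{k>=0} a_k x^k. From f(x) * (1 - x - x^2) = 1 and matching coefficients:
 x^0: a_0 = 1.
 x^1: a_1 - a_0 = 0, so a_1 = 1.
 x^k (k >= 2): a_k - a_{k-1} - a_{k-2} = 0, i.e. a_k = a_{k-1} + a_{k-2}.
This is the Fibonacci-type recurrence shifted so that a_0 = a_1 = 1.
Iterating: a_0=1, a_1=1, a_2=2, a_3=3, a_4=5, a_5=8, a_6=13, a_7=21, a_8=34, a_9=55, ...
a_39 = 102334155.

102334155


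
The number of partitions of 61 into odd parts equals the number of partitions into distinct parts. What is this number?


Computing partitions of 61 into odd parts (1, 3, 5, ...):
Using the generating function prod_{k>=0} 1/(1-x^(2k+1)),
the count is 12076

12076


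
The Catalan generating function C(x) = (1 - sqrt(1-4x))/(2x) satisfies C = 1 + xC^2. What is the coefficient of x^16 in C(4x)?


Substituting x -> 4x scales the n-th coefficient by 4^n, so [x^16] C(4x) = 4^16 * C_16.
C_16 = C(2*16, 16)/(17) = 601080390/17 = 35357670.
So 4^16 * 35357670 = 4294967296 * 35357670 = 151860036312760320.

151860036312760320


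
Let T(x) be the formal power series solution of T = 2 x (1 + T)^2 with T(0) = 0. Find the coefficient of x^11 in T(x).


Apply the Lagrange inversion formula: if T = 2 x * phi(T) with phi(t) = (1 + t)^2, then [x^n] T = 2^n * (1/n) [t^(n-1)] phi(t)^n = 2^n * (1/n) [t^(n-1)] (1 + t)^(2n) = 2^n * (1/n) C(2n, n-1).
Using the identity C(2n, n-1) = C(2n, n) * n / (n+1), the unscaled factor equals C(2n, n) / (n+1) = C_n, the n-th Catalan number.
For n = 11: C_11 = C(22, 11) / 12 = 705432/12 = 58786.
With the 2^11 = 2048 factor, the coefficient is 2048 * 58786 = 120393728.

120393728


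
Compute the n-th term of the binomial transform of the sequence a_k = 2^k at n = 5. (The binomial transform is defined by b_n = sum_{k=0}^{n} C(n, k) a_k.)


With a_k = 2^k, b_n = sum_{k=0}^{n} C(n, k) 2^k = (1 + 2)^n by the binomial theorem.
For n = 5: (1 + 2)^5 = 3^5 = 243.

243


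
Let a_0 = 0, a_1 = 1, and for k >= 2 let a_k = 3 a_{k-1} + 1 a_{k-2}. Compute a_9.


Iterating the recurrence forward:
a_0 = 0
a_1 = 1
a_2 = 3*1 + 1*0 = 3
a_3 = 3*3 + 1*1 = 10
a_4 = 3*10 + 1*3 = 33
a_5 = 3*33 + 1*10 = 109
a_6 = 3*109 + 1*33 = 360
a_7 = 3*360 + 1*109 = 1189
a_8 = 3*1189 + 1*360 = 3927
a_9 = 3*3927 + 1*1189 = 12970
So a_9 = 12970.

12970


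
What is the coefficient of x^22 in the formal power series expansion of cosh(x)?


The Maclaurin series is cosh(t) = sum_{m>=0} t^(2m) / (2m)!, so substituting t = x, only even powers of x are nonzero, with coefficient of x^(2m) equal to 1 / (2m)!.
For x^22 the coefficient is 1/22! = 1/1124000727777607680000 = 1/1124000727777607680000.

1/1124000727777607680000


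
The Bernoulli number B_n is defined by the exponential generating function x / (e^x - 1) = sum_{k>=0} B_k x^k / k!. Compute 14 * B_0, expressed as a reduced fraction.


Bernoulli numbers can also be computed recursively via B_0 = 1 and sum_{j=0}^{m} C(m+1, j) B_j = 0 for m >= 1. Odd-index Bernoulli numbers vanish for k >= 3.
Computing B_0 = 1, so 14 * B_0 = 14 * 1 = 14.

14
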